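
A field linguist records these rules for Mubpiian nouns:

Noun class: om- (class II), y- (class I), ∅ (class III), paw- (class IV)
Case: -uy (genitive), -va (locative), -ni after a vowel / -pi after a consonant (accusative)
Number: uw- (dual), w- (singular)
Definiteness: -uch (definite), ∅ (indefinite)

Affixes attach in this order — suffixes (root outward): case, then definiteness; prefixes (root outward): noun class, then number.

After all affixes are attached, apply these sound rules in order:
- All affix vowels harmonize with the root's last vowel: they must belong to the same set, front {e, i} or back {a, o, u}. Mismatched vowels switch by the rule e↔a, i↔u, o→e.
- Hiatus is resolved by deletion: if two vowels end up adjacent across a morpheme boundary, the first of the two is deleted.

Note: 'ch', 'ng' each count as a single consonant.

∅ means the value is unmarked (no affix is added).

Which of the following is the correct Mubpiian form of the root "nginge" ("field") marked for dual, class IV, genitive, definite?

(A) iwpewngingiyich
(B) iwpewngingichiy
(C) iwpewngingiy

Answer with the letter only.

Attach noun class class IV paw- → pawnginge.
Attach case genitive -uy → pawngingeuy.
Attach definiteness definite -uch → pawngingeuyuch.
Attach number dual uw- → uwpawngingeuyuch.
Apply vowel harmony: uwpawngingeuyuch → iwpewngingeiyich.
Apply vowel deletion: iwpewngingeiyich → iwpewngingiyich.
So the correct form is iwpewngingiyich, option (A).
(C) iwpewngingiy is wrong: it uses indefinite instead of definite for definiteness.
(B) iwpewngingichiy is wrong: it has the affixes in the wrong order.

A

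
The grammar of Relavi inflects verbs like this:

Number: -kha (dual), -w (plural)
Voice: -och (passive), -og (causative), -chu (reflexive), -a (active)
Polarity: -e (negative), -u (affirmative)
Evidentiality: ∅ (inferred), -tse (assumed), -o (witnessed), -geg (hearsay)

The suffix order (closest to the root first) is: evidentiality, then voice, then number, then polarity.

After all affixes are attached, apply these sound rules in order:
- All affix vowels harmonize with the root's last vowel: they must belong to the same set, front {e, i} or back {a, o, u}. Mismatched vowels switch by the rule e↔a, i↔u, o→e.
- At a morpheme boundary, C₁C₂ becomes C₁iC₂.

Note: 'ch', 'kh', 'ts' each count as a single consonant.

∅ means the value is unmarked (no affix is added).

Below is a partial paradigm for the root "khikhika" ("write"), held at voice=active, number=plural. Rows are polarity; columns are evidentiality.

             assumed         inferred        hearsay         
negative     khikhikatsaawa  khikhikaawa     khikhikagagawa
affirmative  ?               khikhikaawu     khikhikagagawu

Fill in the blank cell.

khikhikatsaawu

Attach evidentiality assumed -tse → khikhikatse.
Attach voice active -a → khikhikatsea.
Attach number plural -w → khikhikatseaw.
Attach polarity affirmative -u → khikhikatseawu.
Apply vowel harmony: khikhikatseawu → khikhikatsaawu.
Epenthesis: no change.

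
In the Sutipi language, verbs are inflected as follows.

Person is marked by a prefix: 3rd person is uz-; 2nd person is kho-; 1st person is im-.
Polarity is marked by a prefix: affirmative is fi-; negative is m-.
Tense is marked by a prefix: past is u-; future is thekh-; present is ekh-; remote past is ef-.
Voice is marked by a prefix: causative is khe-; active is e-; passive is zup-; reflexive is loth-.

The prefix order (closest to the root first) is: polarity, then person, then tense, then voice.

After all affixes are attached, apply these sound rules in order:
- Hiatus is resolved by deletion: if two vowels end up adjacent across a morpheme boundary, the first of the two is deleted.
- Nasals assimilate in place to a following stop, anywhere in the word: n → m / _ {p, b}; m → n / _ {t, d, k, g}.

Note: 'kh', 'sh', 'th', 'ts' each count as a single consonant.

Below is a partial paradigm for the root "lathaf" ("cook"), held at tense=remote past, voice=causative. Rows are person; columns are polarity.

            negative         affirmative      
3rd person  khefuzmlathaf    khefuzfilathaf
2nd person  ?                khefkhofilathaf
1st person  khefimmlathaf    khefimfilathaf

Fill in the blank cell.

Attach polarity negative m- → mlathaf.
Attach person 2nd person kho- → khomlathaf.
Attach tense remote past ef- → efkhomlathaf.
Attach voice causative khe- → kheefkhomlathaf.
Apply vowel deletion: kheefkhomlathaf → khefkhomlathaf.
Nasal assimilation: no change.

khefkhomlathaf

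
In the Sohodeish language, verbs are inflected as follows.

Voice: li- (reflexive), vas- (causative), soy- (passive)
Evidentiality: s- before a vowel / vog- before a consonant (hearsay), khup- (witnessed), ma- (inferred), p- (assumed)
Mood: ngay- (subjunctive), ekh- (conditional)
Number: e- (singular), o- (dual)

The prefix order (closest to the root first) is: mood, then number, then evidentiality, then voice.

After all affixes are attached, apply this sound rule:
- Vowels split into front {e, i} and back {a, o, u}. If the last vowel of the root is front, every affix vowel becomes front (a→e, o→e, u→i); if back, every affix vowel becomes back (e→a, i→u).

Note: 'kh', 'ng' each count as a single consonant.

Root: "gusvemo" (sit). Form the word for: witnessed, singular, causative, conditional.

Attach mood conditional ekh- → ekhgusvemo.
Attach number singular e- → eekhgusvemo.
Attach evidentiality witnessed khup- → khupeekhgusvemo.
Attach voice causative vas- → vaskhupeekhgusvemo.
Apply vowel harmony: vaskhupeekhgusvemo → vaskhupaakhgusvemo.

vaskhupaakhgusvemo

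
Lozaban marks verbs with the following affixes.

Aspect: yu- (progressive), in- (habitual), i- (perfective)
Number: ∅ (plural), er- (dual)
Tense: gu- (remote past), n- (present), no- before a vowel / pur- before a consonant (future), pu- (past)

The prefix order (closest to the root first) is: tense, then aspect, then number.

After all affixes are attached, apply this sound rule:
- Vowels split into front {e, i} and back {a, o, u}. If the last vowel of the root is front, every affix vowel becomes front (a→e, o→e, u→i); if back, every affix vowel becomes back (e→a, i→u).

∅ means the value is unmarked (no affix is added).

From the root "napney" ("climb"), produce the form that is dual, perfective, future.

eripirnapney

Attach tense future pur- (before consonant 'n') → purnapney.
Attach aspect perfective i- → ipurnapney.
Attach number dual er- → eripurnapney.
Apply vowel harmony: eripurnapney → eripirnapney.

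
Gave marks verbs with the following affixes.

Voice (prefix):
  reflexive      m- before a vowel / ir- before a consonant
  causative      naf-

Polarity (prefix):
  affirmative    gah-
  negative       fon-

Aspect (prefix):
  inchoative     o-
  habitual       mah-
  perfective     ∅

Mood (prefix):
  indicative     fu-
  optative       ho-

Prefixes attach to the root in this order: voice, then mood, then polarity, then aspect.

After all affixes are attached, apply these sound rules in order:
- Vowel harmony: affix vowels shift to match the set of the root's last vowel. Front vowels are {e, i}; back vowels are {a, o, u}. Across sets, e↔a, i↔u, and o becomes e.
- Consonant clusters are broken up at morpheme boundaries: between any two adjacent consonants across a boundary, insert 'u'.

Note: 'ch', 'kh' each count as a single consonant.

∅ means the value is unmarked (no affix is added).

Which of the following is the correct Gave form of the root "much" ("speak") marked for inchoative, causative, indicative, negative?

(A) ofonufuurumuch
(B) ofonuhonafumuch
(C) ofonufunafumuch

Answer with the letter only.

Attach voice causative naf- → nafmuch.
Attach mood indicative fu- → funafmuch.
Attach polarity negative fon- → fonfunafmuch.
Attach aspect inchoative o- → ofonfunafmuch.
Vowel harmony: no change.
Apply epenthesis: ofonfunafmuch → ofonufunafumuch.
So the correct form is ofonufunafumuch, option (C).
(B) ofonuhonafumuch is wrong: it uses optative instead of indicative for mood.
(A) ofonufuurumuch is wrong: it uses reflexive instead of causative for voice.

C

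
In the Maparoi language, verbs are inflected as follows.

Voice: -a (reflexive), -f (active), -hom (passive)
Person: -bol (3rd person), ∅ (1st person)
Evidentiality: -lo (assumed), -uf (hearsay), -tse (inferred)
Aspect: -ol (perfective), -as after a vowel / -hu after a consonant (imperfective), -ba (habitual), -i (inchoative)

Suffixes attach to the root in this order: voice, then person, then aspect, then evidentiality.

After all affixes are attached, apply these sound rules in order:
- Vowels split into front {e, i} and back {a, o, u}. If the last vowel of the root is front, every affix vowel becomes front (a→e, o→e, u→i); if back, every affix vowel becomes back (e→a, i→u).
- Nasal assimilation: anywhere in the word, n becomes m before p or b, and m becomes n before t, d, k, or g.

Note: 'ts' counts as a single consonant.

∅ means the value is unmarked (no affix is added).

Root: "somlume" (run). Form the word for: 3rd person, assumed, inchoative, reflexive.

somlumeebelile

Attach voice reflexive -a → somlumea.
Attach person 3rd person -bol → somlumeabol.
Attach aspect inchoative -i → somlumeaboli.
Attach evidentiality assumed -lo → somlumeabolilo.
Apply vowel harmony: somlumeabolilo → somlumeebelile.
Nasal assimilation: no change.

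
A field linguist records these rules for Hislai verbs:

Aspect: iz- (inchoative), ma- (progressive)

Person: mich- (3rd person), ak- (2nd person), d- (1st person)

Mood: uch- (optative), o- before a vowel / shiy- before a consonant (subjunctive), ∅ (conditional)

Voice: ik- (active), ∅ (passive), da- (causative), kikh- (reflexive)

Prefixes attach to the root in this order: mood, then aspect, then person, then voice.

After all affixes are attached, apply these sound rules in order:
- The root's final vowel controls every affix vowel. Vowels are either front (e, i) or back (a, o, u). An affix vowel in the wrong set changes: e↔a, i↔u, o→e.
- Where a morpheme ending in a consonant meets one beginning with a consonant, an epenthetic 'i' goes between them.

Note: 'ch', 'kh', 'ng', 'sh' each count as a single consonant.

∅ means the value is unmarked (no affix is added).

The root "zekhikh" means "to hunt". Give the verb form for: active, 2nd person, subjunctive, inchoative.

Attach mood subjunctive shiy- (before consonant 'z') → shiyzekhikh.
Attach aspect inchoative iz- → izshiyzekhikh.
Attach person 2nd person ak- → akizshiyzekhikh.
Attach voice active ik- → ikakizshiyzekhikh.
Apply vowel harmony: ikakizshiyzekhikh → ikekizshiyzekhikh.
Apply epenthesis: ikekizshiyzekhikh → ikekizishiyizekhikh.

ikekizishiyizekhikh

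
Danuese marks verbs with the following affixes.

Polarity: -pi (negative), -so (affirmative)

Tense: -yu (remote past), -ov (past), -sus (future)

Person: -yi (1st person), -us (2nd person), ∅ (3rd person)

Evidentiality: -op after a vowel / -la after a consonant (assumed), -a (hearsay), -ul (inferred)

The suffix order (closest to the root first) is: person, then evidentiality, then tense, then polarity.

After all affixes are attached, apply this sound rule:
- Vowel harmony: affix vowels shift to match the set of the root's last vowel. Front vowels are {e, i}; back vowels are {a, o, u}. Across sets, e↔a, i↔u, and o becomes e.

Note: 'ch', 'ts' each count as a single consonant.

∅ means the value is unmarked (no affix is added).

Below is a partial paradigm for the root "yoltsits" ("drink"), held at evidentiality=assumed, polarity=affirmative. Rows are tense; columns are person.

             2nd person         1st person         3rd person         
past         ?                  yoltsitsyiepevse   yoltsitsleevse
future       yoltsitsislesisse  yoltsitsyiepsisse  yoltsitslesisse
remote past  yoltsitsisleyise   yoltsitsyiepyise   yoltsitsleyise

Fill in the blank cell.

Attach person 2nd person -us → yoltsitsus.
Attach evidentiality assumed -la (after consonant 's') → yoltsitsusla.
Attach tense past -ov → yoltsitsuslaov.
Attach polarity affirmative -so → yoltsitsuslaovso.
Apply vowel harmony: yoltsitsuslaovso → yoltsitsisleevse.

yoltsitsisleevse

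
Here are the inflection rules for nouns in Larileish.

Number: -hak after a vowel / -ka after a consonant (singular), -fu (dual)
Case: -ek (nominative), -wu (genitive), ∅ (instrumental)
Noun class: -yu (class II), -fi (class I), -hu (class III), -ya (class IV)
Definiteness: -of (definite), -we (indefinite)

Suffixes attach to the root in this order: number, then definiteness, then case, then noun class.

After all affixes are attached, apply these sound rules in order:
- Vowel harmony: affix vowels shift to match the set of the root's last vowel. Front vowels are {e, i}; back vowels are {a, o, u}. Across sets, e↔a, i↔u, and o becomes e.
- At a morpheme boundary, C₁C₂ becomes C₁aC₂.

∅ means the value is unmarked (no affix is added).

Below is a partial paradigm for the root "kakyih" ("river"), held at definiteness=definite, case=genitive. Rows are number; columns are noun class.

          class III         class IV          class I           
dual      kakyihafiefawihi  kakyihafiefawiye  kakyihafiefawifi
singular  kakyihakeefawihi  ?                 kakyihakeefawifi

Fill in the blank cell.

kakyihakeefawiye

Attach number singular -ka (after consonant 'h') → kakyihka.
Attach definiteness definite -of → kakyihkaof.
Attach case genitive -wu → kakyihkaofwu.
Attach noun class class IV -ya → kakyihkaofwuya.
Apply vowel harmony: kakyihkaofwuya → kakyihkeefwiye.
Apply epenthesis: kakyihkeefwiye → kakyihakeefawiye.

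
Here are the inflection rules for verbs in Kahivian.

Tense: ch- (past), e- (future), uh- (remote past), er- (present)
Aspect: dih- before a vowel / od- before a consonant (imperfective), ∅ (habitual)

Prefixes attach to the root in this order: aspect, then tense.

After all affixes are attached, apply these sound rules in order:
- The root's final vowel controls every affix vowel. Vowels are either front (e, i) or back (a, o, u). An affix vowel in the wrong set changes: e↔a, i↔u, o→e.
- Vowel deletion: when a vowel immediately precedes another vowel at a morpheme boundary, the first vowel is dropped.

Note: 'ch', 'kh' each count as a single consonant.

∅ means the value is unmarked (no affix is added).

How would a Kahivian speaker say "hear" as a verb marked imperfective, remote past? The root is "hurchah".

Attach aspect imperfective od- (before consonant 'h') → odhurchah.
Attach tense remote past uh- → uhodhurchah.
Vowel harmony: no change.
Vowel deletion: no change.

uhodhurchah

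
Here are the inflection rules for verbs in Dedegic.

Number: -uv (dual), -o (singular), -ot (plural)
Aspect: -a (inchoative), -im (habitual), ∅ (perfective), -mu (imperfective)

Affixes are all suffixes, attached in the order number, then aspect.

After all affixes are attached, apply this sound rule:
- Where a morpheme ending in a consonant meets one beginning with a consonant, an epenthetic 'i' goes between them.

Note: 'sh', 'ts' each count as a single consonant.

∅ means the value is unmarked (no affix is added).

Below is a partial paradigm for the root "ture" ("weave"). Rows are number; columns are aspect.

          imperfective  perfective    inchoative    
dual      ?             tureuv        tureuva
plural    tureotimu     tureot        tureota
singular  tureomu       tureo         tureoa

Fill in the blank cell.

tureuvimu

Attach number dual -uv → tureuv.
Attach aspect imperfective -mu → tureuvmu.
Apply epenthesis: tureuvmu → tureuvimu.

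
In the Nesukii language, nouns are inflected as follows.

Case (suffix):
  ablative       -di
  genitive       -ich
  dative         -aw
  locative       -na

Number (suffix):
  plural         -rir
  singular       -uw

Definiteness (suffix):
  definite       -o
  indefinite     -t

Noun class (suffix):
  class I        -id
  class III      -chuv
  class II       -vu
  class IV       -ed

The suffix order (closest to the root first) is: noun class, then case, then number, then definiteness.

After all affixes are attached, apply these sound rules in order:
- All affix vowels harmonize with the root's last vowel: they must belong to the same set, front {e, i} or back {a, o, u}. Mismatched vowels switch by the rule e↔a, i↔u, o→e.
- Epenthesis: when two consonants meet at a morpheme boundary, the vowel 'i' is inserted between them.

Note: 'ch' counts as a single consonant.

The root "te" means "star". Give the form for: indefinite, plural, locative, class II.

Attach noun class class II -vu → tevu.
Attach case locative -na → tevuna.
Attach number plural -rir → tevunarir.
Attach definiteness indefinite -t → tevunarirt.
Apply vowel harmony: tevunarirt → tevinerirt.
Apply epenthesis: tevinerirt → tevineririt.

tevineririt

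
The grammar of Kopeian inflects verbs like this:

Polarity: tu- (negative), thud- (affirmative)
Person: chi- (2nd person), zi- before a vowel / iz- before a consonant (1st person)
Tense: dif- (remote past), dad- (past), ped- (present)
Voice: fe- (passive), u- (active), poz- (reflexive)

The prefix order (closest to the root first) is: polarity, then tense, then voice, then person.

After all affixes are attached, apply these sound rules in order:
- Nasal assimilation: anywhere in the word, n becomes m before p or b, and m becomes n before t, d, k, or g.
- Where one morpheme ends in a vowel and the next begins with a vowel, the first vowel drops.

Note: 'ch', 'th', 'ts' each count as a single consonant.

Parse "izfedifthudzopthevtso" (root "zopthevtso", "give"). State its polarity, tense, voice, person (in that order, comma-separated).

Segment: iz-fe-dif-thud-zopthevtso.
polarity: thud- → affirmative.
tense: dif- → remote past.
voice: fe- → passive.
person: zi/iz- → 1st person.

affirmative, remote past, passive, 1st person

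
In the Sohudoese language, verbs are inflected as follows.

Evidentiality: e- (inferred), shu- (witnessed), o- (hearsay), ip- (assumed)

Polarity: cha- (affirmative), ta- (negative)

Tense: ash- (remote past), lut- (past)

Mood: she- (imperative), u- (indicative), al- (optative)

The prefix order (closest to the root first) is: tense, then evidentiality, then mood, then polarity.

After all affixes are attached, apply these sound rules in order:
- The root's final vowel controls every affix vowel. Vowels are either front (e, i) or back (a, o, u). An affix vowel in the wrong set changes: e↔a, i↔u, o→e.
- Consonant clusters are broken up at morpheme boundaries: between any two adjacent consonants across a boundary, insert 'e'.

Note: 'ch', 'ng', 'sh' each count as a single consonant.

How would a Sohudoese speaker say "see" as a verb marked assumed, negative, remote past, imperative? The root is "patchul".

tashaupashepatchul

Attach tense remote past ash- → ashpatchul.
Attach evidentiality assumed ip- → ipashpatchul.
Attach mood imperative she- → sheipashpatchul.
Attach polarity negative ta- → tasheipashpatchul.
Apply vowel harmony: tasheipashpatchul → tashaupashpatchul.
Apply epenthesis: tashaupashpatchul → tashaupashepatchul.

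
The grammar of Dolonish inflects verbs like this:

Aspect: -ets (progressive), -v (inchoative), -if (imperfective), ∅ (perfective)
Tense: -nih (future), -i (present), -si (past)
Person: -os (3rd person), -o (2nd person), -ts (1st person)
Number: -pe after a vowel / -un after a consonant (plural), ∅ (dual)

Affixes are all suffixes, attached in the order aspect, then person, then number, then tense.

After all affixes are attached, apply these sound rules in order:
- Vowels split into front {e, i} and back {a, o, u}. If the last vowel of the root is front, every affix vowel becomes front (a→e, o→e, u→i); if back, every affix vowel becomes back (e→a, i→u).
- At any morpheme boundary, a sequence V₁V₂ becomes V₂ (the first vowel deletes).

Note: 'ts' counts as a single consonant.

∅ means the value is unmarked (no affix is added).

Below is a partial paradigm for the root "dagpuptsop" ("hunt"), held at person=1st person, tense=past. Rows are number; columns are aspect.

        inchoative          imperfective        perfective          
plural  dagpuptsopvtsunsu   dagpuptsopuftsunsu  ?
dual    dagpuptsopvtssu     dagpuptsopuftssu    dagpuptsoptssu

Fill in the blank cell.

dagpuptsoptsunsu

aspect = perfective: zero marking, form stays dagpuptsop.
Attach person 1st person -ts → dagpuptsopts.
Attach number plural -un (after consonant 'ts') → dagpuptsoptsun.
Attach tense past -si → dagpuptsoptsunsi.
Apply vowel harmony: dagpuptsoptsunsi → dagpuptsoptsunsu.
Vowel deletion: no change.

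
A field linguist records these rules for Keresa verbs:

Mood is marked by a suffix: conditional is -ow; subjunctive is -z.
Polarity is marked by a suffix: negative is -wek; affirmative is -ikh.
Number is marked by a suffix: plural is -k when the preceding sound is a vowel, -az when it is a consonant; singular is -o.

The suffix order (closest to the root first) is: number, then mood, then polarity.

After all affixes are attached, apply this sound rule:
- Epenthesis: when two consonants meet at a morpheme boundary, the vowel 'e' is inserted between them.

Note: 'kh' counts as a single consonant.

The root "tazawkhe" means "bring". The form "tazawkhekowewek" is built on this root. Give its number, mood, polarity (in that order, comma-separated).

plural, conditional, negative

Segment: tazawkhe-k-ow-wek.
number: -k/az → plural.
mood: -ow → conditional.
polarity: -wek → negative.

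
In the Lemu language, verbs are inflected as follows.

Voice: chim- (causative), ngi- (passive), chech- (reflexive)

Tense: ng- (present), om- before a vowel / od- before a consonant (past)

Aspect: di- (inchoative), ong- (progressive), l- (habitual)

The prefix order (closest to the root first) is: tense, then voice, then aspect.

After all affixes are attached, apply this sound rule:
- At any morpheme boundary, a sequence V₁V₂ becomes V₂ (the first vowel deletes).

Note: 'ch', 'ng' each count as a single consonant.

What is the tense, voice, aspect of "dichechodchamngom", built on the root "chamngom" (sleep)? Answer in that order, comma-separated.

Segment: di-chech-od-chamngom.
tense: om/od- → past.
voice: chech- → reflexive.
aspect: di- → inchoative.

past, reflexive, inchoative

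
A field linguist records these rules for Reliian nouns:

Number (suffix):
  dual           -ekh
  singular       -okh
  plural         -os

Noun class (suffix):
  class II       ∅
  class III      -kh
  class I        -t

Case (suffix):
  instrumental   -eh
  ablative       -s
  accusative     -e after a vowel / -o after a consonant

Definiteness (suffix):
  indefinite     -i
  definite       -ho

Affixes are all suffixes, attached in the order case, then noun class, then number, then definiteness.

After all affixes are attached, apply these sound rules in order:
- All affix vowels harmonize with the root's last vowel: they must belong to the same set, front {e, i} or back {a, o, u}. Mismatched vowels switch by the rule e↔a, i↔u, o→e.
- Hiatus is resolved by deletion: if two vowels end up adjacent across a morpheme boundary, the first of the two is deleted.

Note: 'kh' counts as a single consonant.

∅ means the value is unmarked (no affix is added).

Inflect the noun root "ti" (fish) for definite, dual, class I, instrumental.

tehtekhhe

Attach case instrumental -eh → tieh.
Attach noun class class I -t → tieht.
Attach number dual -ekh → tiehtekh.
Attach definiteness definite -ho → tiehtekhho.
Apply vowel harmony: tiehtekhho → tiehtekhhe.
Apply vowel deletion: tiehtekhhe → tehtekhhe.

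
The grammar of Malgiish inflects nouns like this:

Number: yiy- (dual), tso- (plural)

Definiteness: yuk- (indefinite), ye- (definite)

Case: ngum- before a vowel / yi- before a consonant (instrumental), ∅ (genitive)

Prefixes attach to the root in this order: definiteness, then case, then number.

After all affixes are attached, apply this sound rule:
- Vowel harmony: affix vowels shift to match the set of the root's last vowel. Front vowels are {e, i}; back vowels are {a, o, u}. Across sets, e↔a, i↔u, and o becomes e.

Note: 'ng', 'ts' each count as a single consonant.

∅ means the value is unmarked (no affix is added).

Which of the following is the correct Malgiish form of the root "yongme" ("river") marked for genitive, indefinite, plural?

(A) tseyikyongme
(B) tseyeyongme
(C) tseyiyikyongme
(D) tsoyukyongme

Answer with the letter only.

Attach definiteness indefinite yuk- → yukyongme.
case = genitive: zero marking, form stays yukyongme.
Attach number plural tso- → tsoyukyongme.
Apply vowel harmony: tsoyukyongme → tseyikyongme.
So the correct form is tseyikyongme, option (A).
(D) tsoyukyongme is wrong: it fails to apply the sound rule(s).
(B) tseyeyongme is wrong: it uses definite instead of indefinite for definiteness.
(C) tseyiyikyongme is wrong: it uses instrumental instead of genitive for case.

A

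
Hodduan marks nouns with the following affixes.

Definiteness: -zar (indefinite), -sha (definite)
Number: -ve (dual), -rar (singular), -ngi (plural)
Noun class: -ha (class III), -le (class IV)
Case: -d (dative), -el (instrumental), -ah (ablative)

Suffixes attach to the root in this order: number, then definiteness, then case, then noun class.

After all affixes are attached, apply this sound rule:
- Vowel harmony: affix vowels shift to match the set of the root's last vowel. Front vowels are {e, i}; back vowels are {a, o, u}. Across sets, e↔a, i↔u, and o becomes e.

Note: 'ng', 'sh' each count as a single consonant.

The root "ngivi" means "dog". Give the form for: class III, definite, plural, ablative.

ngivingisheehhe

Attach number plural -ngi → ngivingi.
Attach definiteness definite -sha → ngivingisha.
Attach case ablative -ah → ngivingishaah.
Attach noun class class III -ha → ngivingishaahha.
Apply vowel harmony: ngivingishaahha → ngivingisheehhe.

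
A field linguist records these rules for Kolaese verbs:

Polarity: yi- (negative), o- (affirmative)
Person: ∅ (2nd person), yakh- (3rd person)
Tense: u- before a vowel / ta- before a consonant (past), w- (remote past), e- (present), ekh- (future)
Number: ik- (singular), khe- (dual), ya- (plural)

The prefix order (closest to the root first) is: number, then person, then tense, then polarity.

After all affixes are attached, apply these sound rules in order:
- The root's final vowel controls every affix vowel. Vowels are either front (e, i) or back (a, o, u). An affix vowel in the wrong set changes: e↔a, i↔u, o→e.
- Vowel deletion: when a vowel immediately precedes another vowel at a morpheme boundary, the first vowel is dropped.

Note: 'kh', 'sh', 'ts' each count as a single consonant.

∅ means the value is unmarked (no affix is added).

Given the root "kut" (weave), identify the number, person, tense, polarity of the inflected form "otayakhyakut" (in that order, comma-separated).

Segment: o-ta-yakh-ya-kut.
number: ya- → plural.
person: yakh- → 3rd person.
tense: u/ta- → past.
polarity: o- → affirmative.

plural, 3rd person, past, affirmative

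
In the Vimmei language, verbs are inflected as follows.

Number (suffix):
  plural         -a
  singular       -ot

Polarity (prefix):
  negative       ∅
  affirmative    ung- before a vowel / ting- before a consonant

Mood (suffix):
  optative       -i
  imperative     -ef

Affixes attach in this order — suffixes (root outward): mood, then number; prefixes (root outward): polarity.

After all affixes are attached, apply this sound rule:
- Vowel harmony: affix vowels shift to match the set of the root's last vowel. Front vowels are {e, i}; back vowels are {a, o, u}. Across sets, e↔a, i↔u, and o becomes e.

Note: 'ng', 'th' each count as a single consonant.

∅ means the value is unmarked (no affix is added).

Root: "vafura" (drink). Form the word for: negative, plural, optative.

Attach mood optative -i → vafurai.
polarity = negative: zero marking, form stays vafurai.
Attach number plural -a → vafuraia.
Apply vowel harmony: vafuraia → vafuraua.

vafuraua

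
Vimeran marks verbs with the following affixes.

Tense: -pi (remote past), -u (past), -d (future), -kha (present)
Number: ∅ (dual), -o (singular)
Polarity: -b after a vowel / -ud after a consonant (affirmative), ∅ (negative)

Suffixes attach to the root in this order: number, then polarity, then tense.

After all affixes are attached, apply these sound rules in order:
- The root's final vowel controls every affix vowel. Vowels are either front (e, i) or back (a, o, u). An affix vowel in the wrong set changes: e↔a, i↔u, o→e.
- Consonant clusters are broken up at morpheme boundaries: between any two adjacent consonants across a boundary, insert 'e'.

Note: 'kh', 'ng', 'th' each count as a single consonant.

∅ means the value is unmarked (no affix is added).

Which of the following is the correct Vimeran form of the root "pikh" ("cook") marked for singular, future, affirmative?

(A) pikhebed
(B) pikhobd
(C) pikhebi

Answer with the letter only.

A

Attach number singular -o → pikho.
Attach polarity affirmative -b (after vowel 'o') → pikhob.
Attach tense future -d → pikhobd.
Apply vowel harmony: pikhobd → pikhebd.
Apply epenthesis: pikhebd → pikhebed.
So the correct form is pikhebed, option (A).
(B) pikhobd is wrong: it fails to apply the sound rule(s).
(C) pikhebi is wrong: it uses past instead of future for tense.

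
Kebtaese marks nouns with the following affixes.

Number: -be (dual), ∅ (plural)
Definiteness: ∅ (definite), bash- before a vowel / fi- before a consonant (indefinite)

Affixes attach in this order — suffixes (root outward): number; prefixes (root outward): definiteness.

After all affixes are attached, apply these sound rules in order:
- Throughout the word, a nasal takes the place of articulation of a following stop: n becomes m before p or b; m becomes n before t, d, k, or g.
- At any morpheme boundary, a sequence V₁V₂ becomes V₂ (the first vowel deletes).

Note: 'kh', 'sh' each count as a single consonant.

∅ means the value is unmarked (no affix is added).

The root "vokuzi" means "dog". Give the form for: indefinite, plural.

fivokuzi

number = plural: zero marking, form stays vokuzi.
Attach definiteness indefinite fi- (before consonant 'v') → fivokuzi.
Nasal assimilation: no change.
Vowel deletion: no change.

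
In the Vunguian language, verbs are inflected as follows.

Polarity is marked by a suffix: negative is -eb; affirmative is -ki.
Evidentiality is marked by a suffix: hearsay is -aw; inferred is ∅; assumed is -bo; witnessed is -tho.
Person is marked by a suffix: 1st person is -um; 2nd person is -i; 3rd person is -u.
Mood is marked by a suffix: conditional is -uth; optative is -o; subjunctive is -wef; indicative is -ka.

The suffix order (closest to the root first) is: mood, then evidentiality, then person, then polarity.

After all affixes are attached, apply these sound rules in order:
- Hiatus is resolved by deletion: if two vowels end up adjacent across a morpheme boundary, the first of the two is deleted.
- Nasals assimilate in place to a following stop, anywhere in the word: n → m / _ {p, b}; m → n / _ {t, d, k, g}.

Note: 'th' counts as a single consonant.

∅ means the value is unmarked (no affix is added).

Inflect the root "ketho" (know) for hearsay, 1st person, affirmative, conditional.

kethuthawunki

Attach mood conditional -uth → kethouth.
Attach evidentiality hearsay -aw → kethouthaw.
Attach person 1st person -um → kethouthawum.
Attach polarity affirmative -ki → kethouthawumki.
Apply vowel deletion: kethouthawumki → kethuthawumki.
Apply nasal assimilation: kethuthawumki → kethuthawunki.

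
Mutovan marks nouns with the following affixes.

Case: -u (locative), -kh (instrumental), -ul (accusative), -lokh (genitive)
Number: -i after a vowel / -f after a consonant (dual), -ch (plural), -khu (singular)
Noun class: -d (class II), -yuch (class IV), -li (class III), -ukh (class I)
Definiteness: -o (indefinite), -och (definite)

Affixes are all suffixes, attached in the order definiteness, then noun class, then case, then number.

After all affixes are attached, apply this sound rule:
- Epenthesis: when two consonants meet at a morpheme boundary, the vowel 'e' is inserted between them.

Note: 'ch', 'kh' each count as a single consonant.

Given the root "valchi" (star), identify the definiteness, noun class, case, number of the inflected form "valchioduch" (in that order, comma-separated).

Segment: valchi-o-d-u-ch.
definiteness: -o → indefinite.
noun class: -d → class II.
case: -u → locative.
number: -ch → plural.

indefinite, class II, locative, plural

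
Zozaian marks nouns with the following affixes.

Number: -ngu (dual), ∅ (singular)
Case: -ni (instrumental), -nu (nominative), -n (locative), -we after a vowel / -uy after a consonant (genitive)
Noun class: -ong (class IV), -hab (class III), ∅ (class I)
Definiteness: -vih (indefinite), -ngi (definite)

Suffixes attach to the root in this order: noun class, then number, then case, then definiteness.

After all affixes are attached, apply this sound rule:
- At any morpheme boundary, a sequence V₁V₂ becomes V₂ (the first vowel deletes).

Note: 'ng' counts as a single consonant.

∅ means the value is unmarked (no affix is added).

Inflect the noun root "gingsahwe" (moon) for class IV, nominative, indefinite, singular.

Attach noun class class IV -ong → gingsahweong.
number = singular: zero marking, form stays gingsahweong.
Attach case nominative -nu → gingsahweongnu.
Attach definiteness indefinite -vih → gingsahweongnuvih.
Apply vowel deletion: gingsahweongnuvih → gingsahwongnuvih.

gingsahwongnuvih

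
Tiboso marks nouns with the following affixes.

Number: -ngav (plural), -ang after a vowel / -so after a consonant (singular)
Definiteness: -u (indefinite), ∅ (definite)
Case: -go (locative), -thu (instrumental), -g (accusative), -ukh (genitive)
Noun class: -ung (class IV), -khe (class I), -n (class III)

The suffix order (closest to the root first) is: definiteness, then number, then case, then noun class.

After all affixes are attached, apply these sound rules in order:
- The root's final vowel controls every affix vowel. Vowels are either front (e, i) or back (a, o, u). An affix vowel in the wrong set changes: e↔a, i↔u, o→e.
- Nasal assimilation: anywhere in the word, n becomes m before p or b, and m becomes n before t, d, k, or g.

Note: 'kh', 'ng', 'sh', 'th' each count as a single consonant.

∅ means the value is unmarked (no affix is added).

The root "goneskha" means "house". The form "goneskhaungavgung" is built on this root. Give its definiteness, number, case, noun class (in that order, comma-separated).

Segment: goneskha-u-ngav-g-ung.
definiteness: -u → indefinite.
number: -ngav → plural.
case: -g → accusative.
noun class: -ung → class IV.

indefinite, plural, accusative, class IV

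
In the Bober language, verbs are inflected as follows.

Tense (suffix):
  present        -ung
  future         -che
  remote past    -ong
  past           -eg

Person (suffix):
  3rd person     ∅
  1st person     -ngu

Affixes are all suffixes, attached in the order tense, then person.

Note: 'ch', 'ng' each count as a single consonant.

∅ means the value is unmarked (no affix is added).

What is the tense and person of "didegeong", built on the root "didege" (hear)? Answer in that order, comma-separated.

remote past, 3rd person

Segment: didege-ong.
tense: -ong → remote past.
person: ∅ → 3rd person.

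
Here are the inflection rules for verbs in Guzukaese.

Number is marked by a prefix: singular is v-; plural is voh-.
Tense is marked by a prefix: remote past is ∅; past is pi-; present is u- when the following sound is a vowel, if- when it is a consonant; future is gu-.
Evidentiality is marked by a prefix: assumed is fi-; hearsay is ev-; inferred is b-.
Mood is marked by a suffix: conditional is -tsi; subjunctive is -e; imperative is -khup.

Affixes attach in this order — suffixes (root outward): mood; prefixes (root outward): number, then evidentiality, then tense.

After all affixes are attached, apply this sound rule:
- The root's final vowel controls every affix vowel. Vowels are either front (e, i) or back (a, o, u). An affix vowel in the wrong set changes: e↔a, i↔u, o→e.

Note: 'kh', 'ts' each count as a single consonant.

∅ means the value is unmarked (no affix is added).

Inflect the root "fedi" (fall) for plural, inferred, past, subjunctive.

pibvehfedie

Attach mood subjunctive -e → fedie.
Attach number plural voh- → vohfedie.
Attach evidentiality inferred b- → bvohfedie.
Attach tense past pi- → pibvohfedie.
Apply vowel harmony: pibvohfedie → pibvehfedie.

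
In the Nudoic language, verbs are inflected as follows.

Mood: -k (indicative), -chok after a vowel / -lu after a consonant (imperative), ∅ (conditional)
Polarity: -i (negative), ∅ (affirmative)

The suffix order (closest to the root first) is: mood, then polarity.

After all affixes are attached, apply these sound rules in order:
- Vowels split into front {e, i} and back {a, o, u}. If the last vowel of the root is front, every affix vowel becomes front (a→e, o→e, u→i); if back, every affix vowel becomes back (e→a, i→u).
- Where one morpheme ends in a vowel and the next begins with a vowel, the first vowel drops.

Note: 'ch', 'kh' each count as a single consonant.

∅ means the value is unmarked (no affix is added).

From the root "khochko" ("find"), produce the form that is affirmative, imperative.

khochkochok

Attach mood imperative -chok (after vowel 'o') → khochkochok.
polarity = affirmative: zero marking, form stays khochkochok.
Vowel harmony: no change.
Vowel deletion: no change.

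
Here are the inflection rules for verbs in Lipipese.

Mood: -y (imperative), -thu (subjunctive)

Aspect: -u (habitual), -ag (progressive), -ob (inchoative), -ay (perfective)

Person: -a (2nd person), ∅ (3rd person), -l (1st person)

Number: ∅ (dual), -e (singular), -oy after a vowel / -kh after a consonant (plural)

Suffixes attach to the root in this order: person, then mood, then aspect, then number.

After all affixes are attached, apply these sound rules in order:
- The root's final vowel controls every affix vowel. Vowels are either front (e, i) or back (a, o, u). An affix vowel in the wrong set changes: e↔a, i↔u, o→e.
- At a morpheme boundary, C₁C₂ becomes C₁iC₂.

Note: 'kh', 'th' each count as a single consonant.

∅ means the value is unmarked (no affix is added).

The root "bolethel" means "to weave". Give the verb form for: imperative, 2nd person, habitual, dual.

boletheleyi

Attach person 2nd person -a → bolethela.
Attach mood imperative -y → bolethelay.
Attach aspect habitual -u → bolethelayu.
number = dual: zero marking, form stays bolethelayu.
Apply vowel harmony: bolethelayu → boletheleyi.
Epenthesis: no change.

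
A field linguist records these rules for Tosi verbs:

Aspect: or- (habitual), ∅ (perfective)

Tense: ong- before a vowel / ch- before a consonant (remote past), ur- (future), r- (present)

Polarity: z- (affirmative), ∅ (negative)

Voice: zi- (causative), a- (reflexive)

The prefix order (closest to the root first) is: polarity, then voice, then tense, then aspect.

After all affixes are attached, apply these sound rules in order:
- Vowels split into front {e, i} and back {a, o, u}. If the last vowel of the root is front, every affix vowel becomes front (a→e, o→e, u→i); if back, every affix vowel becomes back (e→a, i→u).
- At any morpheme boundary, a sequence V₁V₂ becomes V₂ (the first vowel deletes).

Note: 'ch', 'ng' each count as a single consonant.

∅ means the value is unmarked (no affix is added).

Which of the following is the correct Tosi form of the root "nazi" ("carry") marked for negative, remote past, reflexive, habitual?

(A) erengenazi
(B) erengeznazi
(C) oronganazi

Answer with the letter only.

A

polarity = negative: zero marking, form stays nazi.
Attach voice reflexive a- → anazi.
Attach tense remote past ong- (before vowel 'a') → onganazi.
Attach aspect habitual or- → oronganazi.
Apply vowel harmony: oronganazi → erengenazi.
Vowel deletion: no change.
So the correct form is erengenazi, option (A).
(B) erengeznazi is wrong: it uses affirmative instead of negative for polarity.
(C) oronganazi is wrong: it fails to apply the sound rule(s).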